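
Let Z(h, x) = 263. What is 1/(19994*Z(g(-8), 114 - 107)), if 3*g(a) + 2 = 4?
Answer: 1/5258422 ≈ 1.9017e-7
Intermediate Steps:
g(a) = ⅔ (g(a) = -⅔ + (⅓)*4 = -⅔ + 4/3 = ⅔)
1/(19994*Z(g(-8), 114 - 107)) = 1/(19994*263) = (1/19994)*(1/263) = 1/5258422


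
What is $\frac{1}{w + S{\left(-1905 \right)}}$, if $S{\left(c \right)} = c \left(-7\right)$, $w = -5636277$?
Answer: $- \frac{1}{5622942} \approx -1.7784 \cdot 10^{-7}$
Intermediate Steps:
$S{\left(c \right)} = - 7 c$
$\frac{1}{w + S{\left(-1905 \right)}} = \frac{1}{-5636277 - -13335} = \frac{1}{-5636277 + 13335} = \frac{1}{-5622942} = - \frac{1}{5622942}$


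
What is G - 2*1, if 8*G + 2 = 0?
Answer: -9/4 ≈ -2.2500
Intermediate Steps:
G = -¼ (G = -¼ + (⅛)*0 = -¼ + 0 = -¼ ≈ -0.25000)
G - 2*1 = -¼ - 2*1 = -¼ - 2 = -9/4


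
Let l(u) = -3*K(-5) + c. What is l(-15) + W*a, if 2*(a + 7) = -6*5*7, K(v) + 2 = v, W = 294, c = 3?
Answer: -32904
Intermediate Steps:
K(v) = -2 + v
a = -112 (a = -7 + (-6*5*7)/2 = -7 + (-30*7)/2 = -7 + (½)*(-210) = -7 - 105 = -112)
l(u) = 24 (l(u) = -3*(-2 - 5) + 3 = -3*(-7) + 3 = 21 + 3 = 24)
l(-15) + W*a = 24 + 294*(-112) = 24 - 32928 = -32904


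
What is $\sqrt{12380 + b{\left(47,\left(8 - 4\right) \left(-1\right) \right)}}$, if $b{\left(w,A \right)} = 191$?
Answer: $\sqrt{12571} \approx 112.12$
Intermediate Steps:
$\sqrt{12380 + b{\left(47,\left(8 - 4\right) \left(-1\right) \right)}} = \sqrt{12380 + 191} = \sqrt{12571}$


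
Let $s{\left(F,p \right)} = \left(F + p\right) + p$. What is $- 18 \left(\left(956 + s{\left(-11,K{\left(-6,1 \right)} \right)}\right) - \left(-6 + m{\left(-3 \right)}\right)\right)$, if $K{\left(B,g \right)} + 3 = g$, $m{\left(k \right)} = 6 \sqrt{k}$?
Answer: $-17046 + 108 i \sqrt{3} \approx -17046.0 + 187.06 i$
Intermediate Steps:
$K{\left(B,g \right)} = -3 + g$
$s{\left(F,p \right)} = F + 2 p$
$- 18 \left(\left(956 + s{\left(-11,K{\left(-6,1 \right)} \right)}\right) - \left(-6 + m{\left(-3 \right)}\right)\right) = - 18 \left(\left(956 - \left(11 - 2 \left(-3 + 1\right)\right)\right) - \left(-6 + 6 \sqrt{-3}\right)\right) = - 18 \left(\left(956 + \left(-11 + 2 \left(-2\right)\right)\right) - \left(-6 + 6 i \sqrt{3}\right)\right) = - 18 \left(\left(956 - 15\right) - \left(-6 + 6 i \sqrt{3}\right)\right) = - 18 \left(\left(956 - 15\right) + \left(6 - 6 i \sqrt{3}\right)\right) = - 18 \left(941 + \left(6 - 6 i \sqrt{3}\right)\right) = - 18 \left(947 - 6 i \sqrt{3}\right) = -17046 + 108 i \sqrt{3}$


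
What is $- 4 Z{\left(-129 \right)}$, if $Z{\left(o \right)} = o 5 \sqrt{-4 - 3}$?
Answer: $2580 i \sqrt{7} \approx 6826.0 i$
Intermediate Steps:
$Z{\left(o \right)} = 5 i o \sqrt{7}$ ($Z{\left(o \right)} = 5 o \sqrt{-7} = 5 o i \sqrt{7} = 5 i o \sqrt{7}$)
$- 4 Z{\left(-129 \right)} = - 4 \cdot 5 i \left(-129\right) \sqrt{7} = - 4 \left(- 645 i \sqrt{7}\right) = 2580 i \sqrt{7}$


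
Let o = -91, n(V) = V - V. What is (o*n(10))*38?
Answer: 0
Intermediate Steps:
n(V) = 0
(o*n(10))*38 = -91*0*38 = 0*38 = 0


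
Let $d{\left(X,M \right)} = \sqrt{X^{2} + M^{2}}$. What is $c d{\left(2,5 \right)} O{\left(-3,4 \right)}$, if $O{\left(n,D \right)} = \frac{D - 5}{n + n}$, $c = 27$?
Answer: $\frac{9 \sqrt{29}}{2} \approx 24.233$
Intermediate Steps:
$d{\left(X,M \right)} = \sqrt{M^{2} + X^{2}}$
$O{\left(n,D \right)} = \frac{-5 + D}{2 n}$
$c d{\left(2,5 \right)} O{\left(-3,4 \right)} = 27 \sqrt{5^{2} + 2^{2}} \frac{-5 + 4}{2 \left(-3\right)} = 27 \sqrt{25 + 4} \cdot \frac{1}{2} \left(- \frac{1}{3}\right) \left(-1\right) = 27 \sqrt{29} \cdot \frac{1}{6} = \frac{9 \sqrt{29}}{2}$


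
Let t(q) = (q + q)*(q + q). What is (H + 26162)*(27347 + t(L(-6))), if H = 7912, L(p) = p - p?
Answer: 931821678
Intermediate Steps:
L(p) = 0
t(q) = 4*q**2 (t(q) = (2*q)*(2*q) = 4*q**2)
(H + 26162)*(27347 + t(L(-6))) = (7912 + 26162)*(27347 + 4*0**2) = 34074*(27347 + 4*0) = 34074*(27347 + 0) = 34074*27347 = 931821678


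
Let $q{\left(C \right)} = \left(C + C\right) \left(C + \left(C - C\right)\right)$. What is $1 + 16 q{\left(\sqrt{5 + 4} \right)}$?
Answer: $289$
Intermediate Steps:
$q{\left(C \right)} = 2 C^{2}$ ($q{\left(C \right)} = 2 C \left(C + 0\right) = 2 C C = 2 C^{2}$)
$1 + 16 q{\left(\sqrt{5 + 4} \right)} = 1 + 16 \cdot 2 \left(\sqrt{5 + 4}\right)^{2} = 1 + 16 \cdot 2 \left(\sqrt{9}\right)^{2} = 1 + 16 \cdot 2 \cdot 3^{2} = 1 + 16 \cdot 2 \cdot 9 = 1 + 16 \cdot 18 = 1 + 288 = 289$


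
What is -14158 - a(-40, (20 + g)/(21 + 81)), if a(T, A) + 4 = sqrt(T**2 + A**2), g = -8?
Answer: -14154 - 2*sqrt(115601)/17 ≈ -14194.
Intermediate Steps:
a(T, A) = -4 + sqrt(A**2 + T**2) (a(T, A) = -4 + sqrt(T**2 + A**2) = -4 + sqrt(A**2 + T**2))
-14158 - a(-40, (20 + g)/(21 + 81)) = -14158 - (-4 + sqrt(((20 - 8)/(21 + 81))**2 + (-40)**2)) = -14158 - (-4 + sqrt((12/102)**2 + 1600)) = -14158 - (-4 + sqrt((12*(1/102))**2 + 1600)) = -14158 - (-4 + sqrt((2/17)**2 + 1600)) = -14158 - (-4 + sqrt(4/289 + 1600)) = -14158 - (-4 + sqrt(462404/289)) = -14158 - (-4 + 2*sqrt(115601)/17) = -14158 + (4 - 2*sqrt(115601)/17) = -14154 - 2*sqrt(115601)/17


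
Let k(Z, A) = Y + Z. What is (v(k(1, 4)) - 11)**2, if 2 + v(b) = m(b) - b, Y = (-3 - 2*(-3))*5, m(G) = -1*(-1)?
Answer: 784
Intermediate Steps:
m(G) = 1
Y = 15 (Y = (-3 + 6)*5 = 3*5 = 15)
k(Z, A) = 15 + Z
v(b) = -1 - b (v(b) = -2 + (1 - b) = -1 - b)
(v(k(1, 4)) - 11)**2 = ((-1 - (15 + 1)) - 11)**2 = ((-1 - 1*16) - 11)**2 = ((-1 - 16) - 11)**2 = (-17 - 11)**2 = (-28)**2 = 784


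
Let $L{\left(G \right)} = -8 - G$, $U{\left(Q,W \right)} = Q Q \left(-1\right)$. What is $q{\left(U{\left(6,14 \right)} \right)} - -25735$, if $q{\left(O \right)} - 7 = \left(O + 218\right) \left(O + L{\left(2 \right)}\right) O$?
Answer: $327134$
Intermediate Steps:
$U{\left(Q,W \right)} = - Q^{2}$ ($U{\left(Q,W \right)} = Q^{2} \left(-1\right) = - Q^{2}$)
$q{\left(O \right)} = 7 + O \left(-10 + O\right) \left(218 + O\right)$ ($q{\left(O \right)} = 7 + \left(O + 218\right) \left(O - 10\right) O = 7 + \left(218 + O\right) \left(O - 10\right) O = 7 + \left(218 + O\right) \left(-10 + O\right) O = 7 + \left(-10 + O\right) \left(218 + O\right) O = 7 + O \left(-10 + O\right) \left(218 + O\right)$)
$q{\left(U{\left(6,14 \right)} \right)} - -25735 = \left(7 + \left(- 6^{2}\right)^{3} - 2180 \left(- 6^{2}\right) + 208 \left(- 6^{2}\right)^{2}\right) - -25735 = \left(7 + \left(\left(-1\right) 36\right)^{3} - 2180 \left(\left(-1\right) 36\right) + 208 \left(\left(-1\right) 36\right)^{2}\right) + 25735 = \left(7 + \left(-36\right)^{3} - -78480 + 208 \left(-36\right)^{2}\right) + 25735 = \left(7 - 46656 + 78480 + 208 \cdot 1296\right) + 25735 = \left(7 - 46656 + 78480 + 269568\right) + 25735 = 301399 + 25735 = 327134$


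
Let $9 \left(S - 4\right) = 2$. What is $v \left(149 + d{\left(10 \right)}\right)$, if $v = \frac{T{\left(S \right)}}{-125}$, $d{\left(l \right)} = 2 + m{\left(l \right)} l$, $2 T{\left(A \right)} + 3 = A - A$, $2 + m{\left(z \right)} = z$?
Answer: $\frac{693}{250} \approx 2.772$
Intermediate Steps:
$S = \frac{38}{9}$ ($S = 4 + \frac{1}{9} \cdot 2 = 4 + \frac{2}{9} = \frac{38}{9} \approx 4.2222$)
$m{\left(z \right)} = -2 + z$
$T{\left(A \right)} = - \frac{3}{2}$ ($T{\left(A \right)} = - \frac{3}{2} + \frac{A - A}{2} = - \frac{3}{2} + \frac{1}{2} \cdot 0 = - \frac{3}{2} + 0 = - \frac{3}{2}$)
$d{\left(l \right)} = 2 + l \left(-2 + l\right)$ ($d{\left(l \right)} = 2 + \left(-2 + l\right) l = 2 + l \left(-2 + l\right)$)
$v = \frac{3}{250}$ ($v = - \frac{3}{2 \left(-125\right)} = \left(- \frac{3}{2}\right) \left(- \frac{1}{125}\right) = \frac{3}{250} \approx 0.012$)
$v \left(149 + d{\left(10 \right)}\right) = \frac{3 \left(149 + \left(2 + 10 \left(-2 + 10\right)\right)\right)}{250} = \frac{3 \left(149 + \left(2 + 10 \cdot 8\right)\right)}{250} = \frac{3 \left(149 + \left(2 + 80\right)\right)}{250} = \frac{3 \left(149 + 82\right)}{250} = \frac{3}{250} \cdot 231 = \frac{693}{250}$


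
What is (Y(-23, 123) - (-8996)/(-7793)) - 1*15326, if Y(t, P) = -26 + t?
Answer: -119826371/7793 ≈ -15376.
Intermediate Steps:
(Y(-23, 123) - (-8996)/(-7793)) - 1*15326 = ((-26 - 23) - (-8996)/(-7793)) - 1*15326 = (-49 - (-8996)*(-1)/7793) - 15326 = (-49 - 1*8996/7793) - 15326 = (-49 - 8996/7793) - 15326 = -390853/7793 - 15326 = -119826371/7793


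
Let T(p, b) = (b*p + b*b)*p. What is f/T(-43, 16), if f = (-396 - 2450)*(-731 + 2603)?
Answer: -36998/129 ≈ -286.81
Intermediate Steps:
T(p, b) = p*(b**2 + b*p) (T(p, b) = (b*p + b**2)*p = (b**2 + b*p)*p = p*(b**2 + b*p))
f = -5327712 (f = -2846*1872 = -5327712)
f/T(-43, 16) = -5327712*(-1/(688*(16 - 43))) = -5327712/(16*(-43)*(-27)) = -5327712/18576 = -5327712*1/18576 = -36998/129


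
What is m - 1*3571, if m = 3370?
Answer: -201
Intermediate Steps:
m - 1*3571 = 3370 - 1*3571 = 3370 - 3571 = -201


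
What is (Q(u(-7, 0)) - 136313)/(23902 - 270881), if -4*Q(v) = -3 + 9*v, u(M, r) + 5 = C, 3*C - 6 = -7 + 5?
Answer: 136304/246979 ≈ 0.55188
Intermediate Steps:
C = 4/3 (C = 2 + (-7 + 5)/3 = 2 + (1/3)*(-2) = 2 - 2/3 = 4/3 ≈ 1.3333)
u(M, r) = -11/3 (u(M, r) = -5 + 4/3 = -11/3)
Q(v) = 3/4 - 9*v/4 (Q(v) = -(-3 + 9*v)/4 = 3/4 - 9*v/4)
(Q(u(-7, 0)) - 136313)/(23902 - 270881) = ((3/4 - 9/4*(-11/3)) - 136313)/(23902 - 270881) = ((3/4 + 33/4) - 136313)/(-246979) = (9 - 136313)*(-1/246979) = -136304*(-1/246979) = 136304/246979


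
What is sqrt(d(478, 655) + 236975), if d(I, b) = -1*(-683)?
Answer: sqrt(237658) ≈ 487.50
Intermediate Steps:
d(I, b) = 683
sqrt(d(478, 655) + 236975) = sqrt(683 + 236975) = sqrt(237658)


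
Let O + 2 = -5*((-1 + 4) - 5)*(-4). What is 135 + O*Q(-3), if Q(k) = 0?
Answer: 135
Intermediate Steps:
O = -42 (O = -2 - 5*((-1 + 4) - 5)*(-4) = -2 - 5*(3 - 5)*(-4) = -2 - 5*(-2)*(-4) = -2 + 10*(-4) = -2 - 40 = -42)
135 + O*Q(-3) = 135 - 42*0 = 135 + 0 = 135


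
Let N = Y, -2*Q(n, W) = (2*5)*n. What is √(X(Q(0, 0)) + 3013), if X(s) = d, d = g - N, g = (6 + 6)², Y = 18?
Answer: √3139 ≈ 56.027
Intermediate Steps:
g = 144 (g = 12² = 144)
Q(n, W) = -5*n (Q(n, W) = -2*5*n/2 = -5*n)
N = 18
d = 126 (d = 144 - 1*18 = 144 - 18 = 126)
X(s) = 126
√(X(Q(0, 0)) + 3013) = √(126 + 3013) = √3139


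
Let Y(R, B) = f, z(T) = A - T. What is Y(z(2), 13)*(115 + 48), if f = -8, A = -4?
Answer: -1304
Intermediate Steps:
z(T) = -4 - T
Y(R, B) = -8
Y(z(2), 13)*(115 + 48) = -8*(115 + 48) = -8*163 = -1304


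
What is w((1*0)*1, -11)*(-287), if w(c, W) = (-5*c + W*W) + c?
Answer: -34727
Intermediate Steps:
w(c, W) = W**2 - 4*c (w(c, W) = (-5*c + W**2) + c = (W**2 - 5*c) + c = W**2 - 4*c)
w((1*0)*1, -11)*(-287) = ((-11)**2 - 4*1*0)*(-287) = (121 - 0)*(-287) = (121 - 4*0)*(-287) = (121 + 0)*(-287) = 121*(-287) = -34727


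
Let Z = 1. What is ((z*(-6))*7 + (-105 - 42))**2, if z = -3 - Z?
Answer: 441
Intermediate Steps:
z = -4 (z = -3 - 1*1 = -3 - 1 = -4)
((z*(-6))*7 + (-105 - 42))**2 = (-4*(-6)*7 + (-105 - 42))**2 = (24*7 - 147)**2 = (168 - 147)**2 = 21**2 = 441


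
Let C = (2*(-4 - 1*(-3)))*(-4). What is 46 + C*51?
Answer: 454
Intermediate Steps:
C = 8 (C = (2*(-4 + 3))*(-4) = (2*(-1))*(-4) = -2*(-4) = 8)
46 + C*51 = 46 + 8*51 = 46 + 408 = 454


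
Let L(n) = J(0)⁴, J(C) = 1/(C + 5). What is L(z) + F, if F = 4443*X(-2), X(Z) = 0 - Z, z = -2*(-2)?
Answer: 5553751/625 ≈ 8886.0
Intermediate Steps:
z = 4
X(Z) = -Z
J(C) = 1/(5 + C)
L(n) = 1/625 (L(n) = (1/(5 + 0))⁴ = (1/5)⁴ = (⅕)⁴ = 1/625)
F = 8886 (F = 4443*(-1*(-2)) = 4443*2 = 8886)
L(z) + F = 1/625 + 8886 = 5553751/625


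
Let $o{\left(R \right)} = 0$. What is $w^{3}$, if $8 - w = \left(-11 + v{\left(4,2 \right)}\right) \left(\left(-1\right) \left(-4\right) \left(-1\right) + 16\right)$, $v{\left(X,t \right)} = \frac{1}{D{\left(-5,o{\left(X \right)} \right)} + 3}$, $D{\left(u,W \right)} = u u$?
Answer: $\frac{932574833}{343} \approx 2.7189 \cdot 10^{6}$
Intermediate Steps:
$D{\left(u,W \right)} = u^{2}$
$v{\left(X,t \right)} = \frac{1}{28}$ ($v{\left(X,t \right)} = \frac{1}{\left(-5\right)^{2} + 3} = \frac{1}{25 + 3} = \frac{1}{28}$)
$w = \frac{977}{7}$ ($w = 8 - \left(-11 + \frac{1}{28}\right) \left(\left(-1\right) \left(-4\right) \left(-1\right) + 16\right) = 8 - - \frac{307 \left(4 \left(-1\right) + 16\right)}{28} = 8 - - \frac{307 \left(-4 + 16\right)}{28} = 8 - \left(- \frac{307}{28}\right) 12 = 8 - - \frac{921}{7} = 8 + \frac{921}{7} = \frac{977}{7} \approx 139.57$)
$w^{3} = \left(\frac{977}{7}\right)^{3} = \frac{932574833}{343}$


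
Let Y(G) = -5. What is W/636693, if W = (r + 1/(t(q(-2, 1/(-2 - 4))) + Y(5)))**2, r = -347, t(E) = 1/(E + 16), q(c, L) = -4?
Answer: 419635225/2216328333 ≈ 0.18934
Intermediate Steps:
t(E) = 1/(16 + E)
W = 419635225/3481 (W = (-347 + 1/(1/(16 - 4) - 5))**2 = (-347 + 1/(1/12 - 5))**2 = (-347 + 1/(-59/12))**2 = (-347 - 12/59)**2 = (-20485/59)**2 = 419635225/3481 ≈ 1.2055e+5)
W/636693 = (419635225/3481)/636693 = (419635225/3481)*(1/636693) = 419635225/2216328333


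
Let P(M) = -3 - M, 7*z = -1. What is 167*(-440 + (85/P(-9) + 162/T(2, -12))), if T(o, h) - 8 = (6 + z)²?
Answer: -292188043/4146 ≈ -70475.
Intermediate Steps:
z = -⅐ (z = (⅐)*(-1) = -⅐ ≈ -0.14286)
T(o, h) = 2073/49 (T(o, h) = 8 + (6 - ⅐)² = 8 + (41/7)² = 8 + 1681/49 = 2073/49)
167*(-440 + (85/P(-9) + 162/T(2, -12))) = 167*(-440 + (85/(-3 - 1*(-9)) + 162/(2073/49))) = 167*(-440 + (85/(-3 + 9) + 162*(49/2073))) = 167*(-440 + (85/6 + 2646/691)) = 167*(-440 + 74611/4146) = 167*(-1749629/4146) = -292188043/4146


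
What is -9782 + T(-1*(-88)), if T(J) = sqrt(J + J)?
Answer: -9782 + 4*sqrt(11) ≈ -9768.7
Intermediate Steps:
T(J) = sqrt(2)*sqrt(J) (T(J) = sqrt(2*J) = sqrt(2)*sqrt(J))
-9782 + T(-1*(-88)) = -9782 + sqrt(2)*sqrt(-1*(-88)) = -9782 + sqrt(2)*sqrt(88) = -9782 + sqrt(2)*(2*sqrt(22)) = -9782 + 4*sqrt(11)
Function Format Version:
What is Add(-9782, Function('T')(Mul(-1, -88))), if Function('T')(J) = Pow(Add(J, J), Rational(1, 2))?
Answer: Add(-9782, Mul(4, Pow(11, Rational(1, 2)))) ≈ -9768.7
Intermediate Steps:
Function('T')(J) = Mul(Pow(2, Rational(1, 2)), Pow(J, Rational(1, 2))) (Function('T')(J) = Pow(Mul(2, J), Rational(1, 2)) = Mul(Pow(2, Rational(1, 2)), Pow(J, Rational(1, 2))))
Add(-9782, Function('T')(Mul(-1, -88))) = Add(-9782, Mul(Pow(2, Rational(1, 2)), Pow(Mul(-1, -88), Rational(1, 2)))) = Add(-9782, Mul(Pow(2, Rational(1, 2)), Pow(88, Rational(1, 2)))) = Add(-9782, Mul(Pow(2, Rational(1, 2)), Mul(2, Pow(22, Rational(1, 2))))) = Add(-9782, Mul(4, Pow(11, Rational(1, 2))))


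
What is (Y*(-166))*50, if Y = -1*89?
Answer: 738700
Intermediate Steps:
Y = -89
(Y*(-166))*50 = -89*(-166)*50 = 14774*50 = 738700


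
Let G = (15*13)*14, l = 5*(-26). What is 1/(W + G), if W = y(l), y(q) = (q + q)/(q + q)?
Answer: 1/2731 ≈ 0.00036617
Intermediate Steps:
l = -130
G = 2730 (G = 195*14 = 2730)
y(q) = 1 (y(q) = (2*q)/((2*q)) = (2*q)*(1/(2*q)) = 1)
W = 1
1/(W + G) = 1/(1 + 2730) = 1/2731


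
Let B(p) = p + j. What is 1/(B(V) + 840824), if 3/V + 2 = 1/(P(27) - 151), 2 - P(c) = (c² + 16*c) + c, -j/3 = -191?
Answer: 2675/2250732964 ≈ 1.1885e-6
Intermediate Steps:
j = 573 (j = -3*(-191) = 573)
P(c) = 2 - c² - 17*c (P(c) = 2 - ((c² + 16*c) + c) = 2 - (c² + 17*c) = 2 + (-c² - 17*c) = 2 - c² - 17*c)
V = -4011/2675 (V = 3/(-2 + 1/((2 - 1*27² - 17*27) - 151)) = 3/(-2 + 1/((2 - 1*729 - 459) - 151)) = 3/(-2 + 1/((2 - 729 - 459) - 151)) = 3/(-2 + 1/(-1186 - 151)) = 3/(-2 + 1/(-1337)) = 3/(-2 - 1/1337) = 3/(-2675/1337) = 3*(-1337/2675) = -4011/2675 ≈ -1.4994)
B(p) = 573 + p (B(p) = p + 573 = 573 + p)
1/(B(V) + 840824) = 1/((573 - 4011/2675) + 840824) = 1/(1528764/2675 + 840824) = 1/(2250732964/2675) = 2675/2250732964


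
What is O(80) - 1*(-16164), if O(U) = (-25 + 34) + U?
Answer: 16253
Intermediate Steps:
O(U) = 9 + U
O(80) - 1*(-16164) = (9 + 80) - 1*(-16164) = 89 + 16164 = 16253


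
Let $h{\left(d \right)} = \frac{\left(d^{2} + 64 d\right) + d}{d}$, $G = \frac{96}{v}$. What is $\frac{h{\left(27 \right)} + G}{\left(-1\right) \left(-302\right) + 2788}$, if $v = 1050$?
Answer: $\frac{2686}{90125} \approx 0.029803$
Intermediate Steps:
$G = \frac{16}{175}$ ($G = \frac{96}{1050} = 96 \cdot \frac{1}{1050} = \frac{16}{175} \approx 0.091429$)
$h{\left(d \right)} = \frac{d^{2} + 65 d}{d}$
$\frac{h{\left(27 \right)} + G}{\left(-1\right) \left(-302\right) + 2788} = \frac{\left(65 + 27\right) + \frac{16}{175}}{\left(-1\right) \left(-302\right) + 2788} = \frac{92 + \frac{16}{175}}{302 + 2788} = \frac{16116}{175 \cdot 3090} = \frac{16116}{175} \cdot \frac{1}{3090} = \frac{2686}{90125}$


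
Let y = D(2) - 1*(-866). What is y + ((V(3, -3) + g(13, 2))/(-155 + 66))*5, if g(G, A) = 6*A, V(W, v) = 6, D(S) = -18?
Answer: 75382/89 ≈ 846.99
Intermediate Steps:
y = 848 (y = -18 - 1*(-866) = -18 + 866 = 848)
y + ((V(3, -3) + g(13, 2))/(-155 + 66))*5 = 848 + ((6 + 6*2)/(-155 + 66))*5 = 848 + ((6 + 12)/(-89))*5 = 848 + (18*(-1/89))*5 = 848 - 18/89*5 = 848 - 90/89 = 75382/89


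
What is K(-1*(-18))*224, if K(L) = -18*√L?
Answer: -12096*√2 ≈ -17106.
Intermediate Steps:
K(-1*(-18))*224 = -18*√18*224 = -54*√2*224 = -12096*√2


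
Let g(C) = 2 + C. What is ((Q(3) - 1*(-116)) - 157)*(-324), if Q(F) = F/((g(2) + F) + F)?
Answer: 65934/5 ≈ 13187.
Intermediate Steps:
Q(F) = F/(4 + 2*F) (Q(F) = F/(((2 + 2) + F) + F) = F/((4 + F) + F) = F/(4 + 2*F))
((Q(3) - 1*(-116)) - 157)*(-324) = (((½)*3/(2 + 3) - 1*(-116)) - 157)*(-324) = (((½)*3/5 + 116) - 157)*(-324) = (((½)*3*(⅕) + 116) - 157)*(-324) = ((3/10 + 116) - 157)*(-324) = (1163/10 - 157)*(-324) = -407/10*(-324) = 65934/5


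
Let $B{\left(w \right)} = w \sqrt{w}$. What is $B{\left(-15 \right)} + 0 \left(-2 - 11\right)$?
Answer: $- 15 i \sqrt{15} \approx - 58.095 i$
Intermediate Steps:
$B{\left(w \right)} = w^{\frac{3}{2}}$
$B{\left(-15 \right)} + 0 \left(-2 - 11\right) = \left(-15\right)^{\frac{3}{2}} + 0 \left(-2 - 11\right) = - 15 i \sqrt{15} + 0 \left(-13\right) = - 15 i \sqrt{15} + 0 = - 15 i \sqrt{15}$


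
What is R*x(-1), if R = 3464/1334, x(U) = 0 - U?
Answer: 1732/667 ≈ 2.5967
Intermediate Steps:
x(U) = -U
R = 1732/667 (R = 3464*(1/1334) = 1732/667 ≈ 2.5967)
R*x(-1) = 1732*(-1*(-1))/667 = (1732/667)*1 = 1732/667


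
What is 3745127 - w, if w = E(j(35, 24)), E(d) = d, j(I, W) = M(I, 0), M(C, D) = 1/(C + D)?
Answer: 131079444/35 ≈ 3.7451e+6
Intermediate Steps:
j(I, W) = 1/I (j(I, W) = 1/(I + 0) = 1/I)
w = 1/35 ≈ 0.028571
3745127 - w = 3745127 - 1*1/35 = 3745127 - 1/35 = 131079444/35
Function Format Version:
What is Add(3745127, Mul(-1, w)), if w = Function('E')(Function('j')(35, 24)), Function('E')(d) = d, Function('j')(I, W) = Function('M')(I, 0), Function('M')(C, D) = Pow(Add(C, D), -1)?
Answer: Rational(131079444, 35) ≈ 3.7451e+6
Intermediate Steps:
Function('j')(I, W) = Pow(I, -1) (Function('j')(I, W) = Pow(Add(I, 0), -1) = Pow(I, -1))
w = Rational(1, 35) (w = Pow(35, -1) = Rational(1, 35) ≈ 0.028571)
Add(3745127, Mul(-1, w)) = Add(3745127, Mul(-1, Rational(1, 35))) = Add(3745127, Rational(-1, 35)) = Rational(131079444, 35)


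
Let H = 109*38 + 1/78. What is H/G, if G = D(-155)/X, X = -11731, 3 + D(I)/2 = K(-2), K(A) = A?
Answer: 3790016287/780 ≈ 4.8590e+6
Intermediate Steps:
D(I) = -10 (D(I) = -6 + 2*(-2) = -6 - 4 = -10)
H = 323077/78 (H = 4142 + 1/78 = 323077/78 ≈ 4142.0)
G = 10/11731 (G = -10/(-11731) = -10*(-1/11731) = 10/11731 ≈ 0.00085244)
H/G = 323077/(78*(10/11731)) = (323077/78)*(11731/10) = 3790016287/780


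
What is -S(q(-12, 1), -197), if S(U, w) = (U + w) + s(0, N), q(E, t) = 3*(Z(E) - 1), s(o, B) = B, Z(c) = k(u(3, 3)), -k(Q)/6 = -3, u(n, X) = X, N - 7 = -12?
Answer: 151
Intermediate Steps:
N = -5 (N = 7 - 12 = -5)
k(Q) = 18 (k(Q) = -6*(-3) = 18)
Z(c) = 18
q(E, t) = 51 (q(E, t) = 3*(18 - 1) = 3*17 = 51)
S(U, w) = -5 + U + w (S(U, w) = (U + w) - 5 = -5 + U + w)
-S(q(-12, 1), -197) = -(-5 + 51 - 197) = -1*(-151) = 151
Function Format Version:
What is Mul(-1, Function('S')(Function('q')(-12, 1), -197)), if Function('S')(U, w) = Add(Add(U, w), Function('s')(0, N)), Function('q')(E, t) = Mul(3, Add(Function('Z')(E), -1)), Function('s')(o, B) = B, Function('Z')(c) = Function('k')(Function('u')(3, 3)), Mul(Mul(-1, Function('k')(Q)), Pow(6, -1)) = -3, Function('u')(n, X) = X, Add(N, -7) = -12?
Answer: 151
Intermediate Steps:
N = -5 (N = Add(7, -12) = -5)
Function('k')(Q) = 18 (Function('k')(Q) = Mul(-6, -3) = 18)
Function('Z')(c) = 18
Function('q')(E, t) = 51 (Function('q')(E, t) = Mul(3, Add(18, -1)) = Mul(3, 17) = 51)
Function('S')(U, w) = Add(-5, U, w) (Function('S')(U, w) = Add(Add(U, w), -5) = Add(-5, U, w))
Mul(-1, Function('S')(Function('q')(-12, 1), -197)) = Mul(-1, Add(-5, 51, -197)) = Mul(-1, -151) = 151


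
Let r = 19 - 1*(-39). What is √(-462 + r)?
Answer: 2*I*√101 ≈ 20.1*I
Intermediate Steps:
r = 58 (r = 19 + 39 = 58)
√(-462 + r) = √(-462 + 58) = √(-404) = 2*I*√101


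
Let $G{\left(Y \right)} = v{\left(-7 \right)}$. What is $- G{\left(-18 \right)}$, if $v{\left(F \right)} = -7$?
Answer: $7$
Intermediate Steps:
$G{\left(Y \right)} = -7$
$- G{\left(-18 \right)} = \left(-1\right) \left(-7\right) = 7$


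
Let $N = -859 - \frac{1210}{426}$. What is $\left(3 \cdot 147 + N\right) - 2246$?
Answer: $- \frac{568037}{213} \approx -2666.8$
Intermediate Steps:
$N = - \frac{183572}{213}$ ($N = -859 - \frac{605}{213} = - \frac{183572}{213} \approx -861.84$)
$\left(3 \cdot 147 + N\right) - 2246 = \left(3 \cdot 147 - \frac{183572}{213}\right) - 2246 = \left(441 - \frac{183572}{213}\right) - 2246 = - \frac{89639}{213} - 2246 = - \frac{568037}{213}$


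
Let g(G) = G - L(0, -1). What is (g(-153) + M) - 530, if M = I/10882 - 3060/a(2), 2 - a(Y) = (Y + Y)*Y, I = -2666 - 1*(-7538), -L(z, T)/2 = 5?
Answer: -884447/5441 ≈ -162.55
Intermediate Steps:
L(z, T) = -10 (L(z, T) = -2*5 = -10)
I = 4872 (I = -2666 + 7538 = 4872)
g(G) = 10 + G (g(G) = G - 1*(-10) = G + 10 = 10 + G)
a(Y) = 2 - 2*Y² (a(Y) = 2 - (Y + Y)*Y = 2 - 2*Y*Y = 2 - 2*Y²)
M = 2777346/5441 (M = 4872/10882 - 3060/(2 - 2*2²) = 4872*(1/10882) - 3060/(2 - 2*4) = 2436/5441 - 3060/(2 - 8) = 2436/5441 - 3060/(-6) = 2436/5441 - 3060*(-⅙) = 2436/5441 + 510 = 2777346/5441 ≈ 510.45)
(g(-153) + M) - 530 = ((10 - 153) + 2777346/5441) - 530 = (-143 + 2777346/5441) - 530 = 1999283/5441 - 530 = -884447/5441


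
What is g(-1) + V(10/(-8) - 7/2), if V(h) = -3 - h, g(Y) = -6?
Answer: -17/4 ≈ -4.2500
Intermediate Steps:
g(-1) + V(10/(-8) - 7/2) = -6 + (-3 - (10/(-8) - 7/2)) = -6 + (-3 - (10*(-1/8) - 7*1/2)) = -6 + (-3 - (-5/4 - 7/2)) = -6 + (-3 - 1*(-19/4)) = -6 + (-3 + 19/4) = -6 + 7/4 = -17/4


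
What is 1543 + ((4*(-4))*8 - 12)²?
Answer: 21143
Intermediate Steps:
1543 + ((4*(-4))*8 - 12)² = 1543 + (-16*8 - 12)² = 1543 + (-128 - 12)² = 1543 + (-140)² = 1543 + 19600 = 21143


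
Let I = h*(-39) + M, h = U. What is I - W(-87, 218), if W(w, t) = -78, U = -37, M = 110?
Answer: 1631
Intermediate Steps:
h = -37
I = 1553 (I = -37*(-39) + 110 = 1443 + 110 = 1553)
I - W(-87, 218) = 1553 - 1*(-78) = 1553 + 78 = 1631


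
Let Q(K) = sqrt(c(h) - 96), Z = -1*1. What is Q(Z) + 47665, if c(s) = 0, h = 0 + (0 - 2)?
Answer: 47665 + 4*I*sqrt(6) ≈ 47665.0 + 9.798*I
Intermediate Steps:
h = -2 (h = 0 - 2 = -2)
Z = -1
Q(K) = 4*I*sqrt(6) (Q(K) = sqrt(0 - 96) = sqrt(-96) = 4*I*sqrt(6))
Q(Z) + 47665 = 4*I*sqrt(6) + 47665 = 47665 + 4*I*sqrt(6)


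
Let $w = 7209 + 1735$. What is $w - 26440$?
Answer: $-17496$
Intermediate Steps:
$w = 8944$
$w - 26440 = 8944 - 26440 = -17496$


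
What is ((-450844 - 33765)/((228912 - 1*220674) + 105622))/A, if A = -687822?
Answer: 484609/78315412920 ≈ 6.1879e-6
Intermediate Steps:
((-450844 - 33765)/((228912 - 1*220674) + 105622))/A = ((-450844 - 33765)/((228912 - 1*220674) + 105622))/(-687822) = -484609/((228912 - 220674) + 105622)*(-1/687822) = -484609/(8238 + 105622)*(-1/687822) = -484609/113860*(-1/687822) = 484609/78315412920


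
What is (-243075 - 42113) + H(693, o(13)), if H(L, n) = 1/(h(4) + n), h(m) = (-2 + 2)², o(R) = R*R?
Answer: -48196771/169 ≈ -2.8519e+5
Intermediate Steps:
o(R) = R²
h(m) = 0 (h(m) = 0² = 0)
H(L, n) = 1/n (H(L, n) = 1/(0 + n) = 1/n)
(-243075 - 42113) + H(693, o(13)) = (-243075 - 42113) + 1/(13²) = -285188 + 1/169 = -48196771/169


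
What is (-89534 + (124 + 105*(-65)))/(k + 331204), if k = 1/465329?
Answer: -44780936315/154118826117 ≈ -0.29056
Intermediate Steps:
k = 1/465329 ≈ 2.1490e-6
(-89534 + (124 + 105*(-65)))/(k + 331204) = (-89534 + (124 + 105*(-65)))/(1/465329 + 331204) = (-89534 + (124 - 6825))/(154118826117/465329) = (-89534 - 6701)*(465329/154118826117) = -96235*465329/154118826117 = -44780936315/154118826117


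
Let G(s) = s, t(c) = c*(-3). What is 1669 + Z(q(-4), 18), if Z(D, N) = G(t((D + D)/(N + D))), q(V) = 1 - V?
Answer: 38357/23 ≈ 1667.7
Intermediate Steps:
t(c) = -3*c
Z(D, N) = -6*D/(D + N) (Z(D, N) = -3*(D + D)/(N + D) = -3*2*D/(D + N) = -6*D/(D + N))
1669 + Z(q(-4), 18) = 1669 - 6*(1 - 1*(-4))/((1 - 1*(-4)) + 18) = 1669 - 6*(1 + 4)/((1 + 4) + 18) = 1669 - 6*5/(5 + 18) = 1669 - 6*5/23 = 1669 - 6*5*1/23 = 1669 - 30/23 = 38357/23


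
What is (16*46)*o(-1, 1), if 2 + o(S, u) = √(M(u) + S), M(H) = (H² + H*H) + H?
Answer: -1472 + 736*√2 ≈ -431.14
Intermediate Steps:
M(H) = H + 2*H² (M(H) = (H² + H²) + H = 2*H² + H = H + 2*H²)
o(S, u) = -2 + √(S + u*(1 + 2*u)) (o(S, u) = -2 + √(u*(1 + 2*u) + S) = -2 + √(S + u*(1 + 2*u)))
(16*46)*o(-1, 1) = (16*46)*(-2 + √(-1 + 1*(1 + 2*1))) = 736*(-2 + √(-1 + 1*(1 + 2))) = 736*(-2 + √(-1 + 1*3)) = 736*(-2 + √(-1 + 3)) = 736*(-2 + √2) = -1472 + 736*√2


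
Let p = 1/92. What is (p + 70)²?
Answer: 41486481/8464 ≈ 4901.5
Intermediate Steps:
p = 1/92 ≈ 0.010870
(p + 70)² = (1/92 + 70)² = (6441/92)² = 41486481/8464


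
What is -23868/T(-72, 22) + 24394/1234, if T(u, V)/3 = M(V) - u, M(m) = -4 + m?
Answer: -211729/3085 ≈ -68.632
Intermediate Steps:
T(u, V) = -12 - 3*u + 3*V (T(u, V) = 3*((-4 + V) - u) = 3*(-4 + V - u) = -12 - 3*u + 3*V)
-23868/T(-72, 22) + 24394/1234 = -23868/(-12 - 3*(-72) + 3*22) + 24394/1234 = -23868/(-12 + 216 + 66) + 24394*(1/1234) = -23868/270 + 12197/617 = -23868*1/270 + 12197/617 = -442/5 + 12197/617 = -211729/3085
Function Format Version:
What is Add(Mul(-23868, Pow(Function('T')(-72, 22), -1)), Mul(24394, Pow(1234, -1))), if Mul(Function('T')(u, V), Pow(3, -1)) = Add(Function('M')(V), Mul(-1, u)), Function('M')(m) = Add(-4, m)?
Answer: Rational(-211729, 3085) ≈ -68.632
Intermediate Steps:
Function('T')(u, V) = Add(-12, Mul(-3, u), Mul(3, V)) (Function('T')(u, V) = Mul(3, Add(Add(-4, V), Mul(-1, u))) = Mul(3, Add(-4, V, Mul(-1, u))) = Add(-12, Mul(-3, u), Mul(3, V)))
Add(Mul(-23868, Pow(Function('T')(-72, 22), -1)), Mul(24394, Pow(1234, -1))) = Add(Mul(-23868, Pow(Add(-12, Mul(-3, -72), Mul(3, 22)), -1)), Mul(24394, Pow(1234, -1))) = Add(Mul(-23868, Pow(Add(-12, 216, 66), -1)), Mul(24394, Rational(1, 1234))) = Add(Mul(-23868, Pow(270, -1)), Rational(12197, 617)) = Add(Mul(-23868, Rational(1, 270)), Rational(12197, 617)) = Add(Rational(-442, 5), Rational(12197, 617)) = Rational(-211729, 3085)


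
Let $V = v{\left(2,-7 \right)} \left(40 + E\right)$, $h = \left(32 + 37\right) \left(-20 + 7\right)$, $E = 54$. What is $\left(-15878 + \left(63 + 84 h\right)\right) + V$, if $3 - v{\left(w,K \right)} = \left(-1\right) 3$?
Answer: $-90599$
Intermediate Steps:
$v{\left(w,K \right)} = 6$ ($v{\left(w,K \right)} = 3 - \left(-1\right) 3 = 3 - -3 = 3 + 3 = 6$)
$h = -897$ ($h = 69 \left(-13\right) = -897$)
$V = 564$ ($V = 6 \left(40 + 54\right) = 6 \cdot 94 = 564$)
$\left(-15878 + \left(63 + 84 h\right)\right) + V = \left(-15878 + \left(63 + 84 \left(-897\right)\right)\right) + 564 = \left(-15878 + \left(63 - 75348\right)\right) + 564 = \left(-15878 - 75285\right) + 564 = -91163 + 564 = -90599$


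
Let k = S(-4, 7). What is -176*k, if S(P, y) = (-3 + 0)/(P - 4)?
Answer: -66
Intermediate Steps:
S(P, y) = -3/(-4 + P)
k = 3/8 (k = -3/(-4 - 4) = -3/(-8) = -3*(-1/8) = 3/8 ≈ 0.37500)
-176*k = -176*3/8 = -66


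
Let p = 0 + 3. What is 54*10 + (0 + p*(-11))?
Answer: 507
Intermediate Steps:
p = 3
54*10 + (0 + p*(-11)) = 54*10 + (0 + 3*(-11)) = 540 + (0 - 33) = 540 - 33 = 507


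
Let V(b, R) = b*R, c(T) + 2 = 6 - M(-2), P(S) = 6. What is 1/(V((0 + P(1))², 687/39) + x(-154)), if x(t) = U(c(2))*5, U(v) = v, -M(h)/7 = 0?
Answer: 13/8504 ≈ 0.0015287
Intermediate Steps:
M(h) = 0 (M(h) = -7*0 = 0)
c(T) = 4 (c(T) = -2 + (6 - 1*0) = -2 + (6 + 0) = -2 + 6 = 4)
V(b, R) = R*b
x(t) = 20 (x(t) = 4*5 = 20)
1/(V((0 + P(1))², 687/39) + x(-154)) = 1/((687/39)*(0 + 6)² + 20) = 1/((687*(1/39))*6² + 20) = 1/((229/13)*36 + 20) = 1/(8244/13 + 20) = 1/(8504/13) = 13/8504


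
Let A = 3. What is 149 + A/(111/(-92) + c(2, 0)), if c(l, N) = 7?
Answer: 79693/533 ≈ 149.52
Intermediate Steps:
149 + A/(111/(-92) + c(2, 0)) = 149 + 3/(111/(-92) + 7) = 149 + 3/(111*(-1/92) + 7) = 149 + 3/(-111/92 + 7) = 149 + 3/(533/92) = 149 + (92/533)*3 = 149 + 276/533 = 79693/533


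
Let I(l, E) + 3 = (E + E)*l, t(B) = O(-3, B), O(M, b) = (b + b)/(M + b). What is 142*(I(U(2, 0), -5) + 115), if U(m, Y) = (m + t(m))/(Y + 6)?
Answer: 49132/3 ≈ 16377.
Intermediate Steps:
O(M, b) = 2*b/(M + b) (O(M, b) = (2*b)/(M + b) = 2*b/(M + b))
t(B) = 2*B/(-3 + B)
U(m, Y) = (m + 2*m/(-3 + m))/(6 + Y) (U(m, Y) = (m + 2*m/(-3 + m))/(Y + 6) = (m + 2*m/(-3 + m))/(6 + Y))
I(l, E) = -3 + 2*E*l (I(l, E) = -3 + (E + E)*l = -3 + (2*E)*l = -3 + 2*E*l)
142*(I(U(2, 0), -5) + 115) = 142*((-3 + 2*(-5)*(2*(-1 + 2)/((-3 + 2)*(6 + 0)))) + 115) = 142*((-3 + 2*(-5)*(2*1/(-1*6))) + 115) = 142*((-3 + 2*(-5)*(2*(-1)*(1/6)*1)) + 115) = 142*((-3 + 2*(-5)*(-1/3)) + 115) = 142*((-3 + 10/3) + 115) = 142*(1/3 + 115) = 142*(346/3) = 49132/3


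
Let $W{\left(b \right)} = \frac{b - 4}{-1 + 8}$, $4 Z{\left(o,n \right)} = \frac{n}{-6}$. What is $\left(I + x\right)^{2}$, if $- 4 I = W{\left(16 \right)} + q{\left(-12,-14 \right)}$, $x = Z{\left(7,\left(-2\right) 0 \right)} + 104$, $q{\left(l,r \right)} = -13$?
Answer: $\frac{8946081}{784} \approx 11411.0$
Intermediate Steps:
$Z{\left(o,n \right)} = - \frac{n}{24}$ ($Z{\left(o,n \right)} = \frac{n \frac{1}{-6}}{4} = \frac{n \left(- \frac{1}{6}\right)}{4} = \frac{\left(- \frac{1}{6}\right) n}{4} = - \frac{n}{24}$)
$x = 104$ ($x = - \frac{\left(-2\right) 0}{24} + 104 = \left(- \frac{1}{24}\right) 0 + 104 = 0 + 104 = 104$)
$W{\left(b \right)} = - \frac{4}{7} + \frac{b}{7}$ ($W{\left(b \right)} = \frac{-4 + b}{7} = \left(-4 + b\right) \frac{1}{7} = - \frac{4}{7} + \frac{b}{7}$)
$I = \frac{79}{28}$ ($I = - \frac{\left(- \frac{4}{7} + \frac{1}{7} \cdot 16\right) - 13}{4} = - \frac{\left(- \frac{4}{7} + \frac{16}{7}\right) - 13}{4} = - \frac{\frac{12}{7} - 13}{4} = \left(- \frac{1}{4}\right) \left(- \frac{79}{7}\right) = \frac{79}{28} \approx 2.8214$)
$\left(I + x\right)^{2} = \left(\frac{79}{28} + 104\right)^{2} = \left(\frac{2991}{28}\right)^{2} = \frac{8946081}{784}$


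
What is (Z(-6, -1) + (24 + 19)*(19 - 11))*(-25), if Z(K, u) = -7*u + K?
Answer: -8625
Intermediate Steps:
Z(K, u) = K - 7*u
(Z(-6, -1) + (24 + 19)*(19 - 11))*(-25) = ((-6 - 7*(-1)) + (24 + 19)*(19 - 11))*(-25) = ((-6 + 7) + 43*8)*(-25) = (1 + 344)*(-25) = 345*(-25) = -8625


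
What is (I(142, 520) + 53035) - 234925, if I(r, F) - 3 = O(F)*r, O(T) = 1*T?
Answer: -108047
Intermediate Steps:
O(T) = T
I(r, F) = 3 + F*r
(I(142, 520) + 53035) - 234925 = ((3 + 520*142) + 53035) - 234925 = ((3 + 73840) + 53035) - 234925 = (73843 + 53035) - 234925 = 126878 - 234925 = -108047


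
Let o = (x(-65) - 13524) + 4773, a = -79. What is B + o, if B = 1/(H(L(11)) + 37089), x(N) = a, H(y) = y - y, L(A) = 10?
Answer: -327495869/37089 ≈ -8830.0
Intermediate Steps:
H(y) = 0
x(N) = -79
o = -8830 (o = (-79 - 13524) + 4773 = -13603 + 4773 = -8830)
B = 1/37089 (B = 1/(0 + 37089) = 1/37089 ≈ 2.6962e-5)
B + o = 1/37089 - 8830 = -327495869/37089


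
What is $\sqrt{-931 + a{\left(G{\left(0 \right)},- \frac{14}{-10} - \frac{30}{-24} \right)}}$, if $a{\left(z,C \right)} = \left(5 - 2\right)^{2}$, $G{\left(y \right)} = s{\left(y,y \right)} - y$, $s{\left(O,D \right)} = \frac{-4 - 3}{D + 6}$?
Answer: $i \sqrt{922} \approx 30.364 i$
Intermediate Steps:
$s{\left(O,D \right)} = - \frac{7}{6 + D}$
$G{\left(y \right)} = - y - \frac{7}{6 + y}$ ($G{\left(y \right)} = - \frac{7}{6 + y} - y = - y - \frac{7}{6 + y}$)
$a{\left(z,C \right)} = 9$ ($a{\left(z,C \right)} = 3^{2} = 9$)
$\sqrt{-931 + a{\left(G{\left(0 \right)},- \frac{14}{-10} - \frac{30}{-24} \right)}} = \sqrt{-931 + 9} = \sqrt{-922} = i \sqrt{922}$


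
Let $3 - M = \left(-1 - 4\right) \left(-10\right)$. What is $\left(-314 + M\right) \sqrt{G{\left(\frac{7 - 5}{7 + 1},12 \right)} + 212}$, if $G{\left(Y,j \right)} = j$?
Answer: $- 1444 \sqrt{14} \approx -5403.0$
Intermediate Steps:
$M = -47$ ($M = 3 - \left(-1 - 4\right) \left(-10\right) = 3 - \left(-5\right) \left(-10\right) = 3 - 50 = -47$)
$\left(-314 + M\right) \sqrt{G{\left(\frac{7 - 5}{7 + 1},12 \right)} + 212} = \left(-314 - 47\right) \sqrt{12 + 212} = - 361 \sqrt{224} = - 361 \cdot 4 \sqrt{14} = - 1444 \sqrt{14}$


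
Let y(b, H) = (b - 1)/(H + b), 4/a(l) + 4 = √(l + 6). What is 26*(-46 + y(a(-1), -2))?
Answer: -36517/31 + 26*√5/31 ≈ -1176.1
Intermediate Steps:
a(l) = 4/(-4 + √(6 + l)) (a(l) = 4/(-4 + √(l + 6)) = 4/(-4 + √(6 + l)))
y(b, H) = (-1 + b)/(H + b)
26*(-46 + y(a(-1), -2)) = 26*(-46 + (-1 + 4/(-4 + √(6 - 1)))/(-2 + 4/(-4 + √(6 - 1)))) = 26*(-46 + (-1 + 4/(-4 + √5))/(-2 + 4/(-4 + √5))) = -1196 + 26*(-1 + 4/(-4 + √5))/(-2 + 4/(-4 + √5))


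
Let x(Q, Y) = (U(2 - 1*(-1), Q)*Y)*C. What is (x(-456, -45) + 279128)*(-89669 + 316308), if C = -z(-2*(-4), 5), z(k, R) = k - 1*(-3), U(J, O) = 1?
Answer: 63373477097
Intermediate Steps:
z(k, R) = 3 + k (z(k, R) = k + 3 = 3 + k)
C = -11 (C = -(3 - 2*(-4)) = -(3 + 8) = -1*11 = -11)
x(Q, Y) = -11*Y (x(Q, Y) = (1*Y)*(-11) = Y*(-11) = -11*Y)
(x(-456, -45) + 279128)*(-89669 + 316308) = (-11*(-45) + 279128)*(-89669 + 316308) = (495 + 279128)*226639 = 279623*226639 = 63373477097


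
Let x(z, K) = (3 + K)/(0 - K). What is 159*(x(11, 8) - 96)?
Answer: -123861/8 ≈ -15483.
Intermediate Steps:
x(z, K) = -(3 + K)/K (x(z, K) = (3 + K)/((-K)) = (3 + K)*(-1/K) = -(3 + K)/K)
159*(x(11, 8) - 96) = 159*((-3 - 1*8)/8 - 96) = 159*((-3 - 8)/8 - 96) = 159*((1/8)*(-11) - 96) = 159*(-11/8 - 96) = 159*(-779/8) = -123861/8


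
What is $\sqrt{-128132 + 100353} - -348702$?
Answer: $348702 + i \sqrt{27779} \approx 3.487 \cdot 10^{5} + 166.67 i$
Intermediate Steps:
$\sqrt{-128132 + 100353} - -348702 = \sqrt{-27779} + 348702 = i \sqrt{27779} + 348702 = 348702 + i \sqrt{27779}$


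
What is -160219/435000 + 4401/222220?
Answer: -1684471559/4833285000 ≈ -0.34852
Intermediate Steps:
-160219/435000 + 4401/222220 = -1684471559/4833285000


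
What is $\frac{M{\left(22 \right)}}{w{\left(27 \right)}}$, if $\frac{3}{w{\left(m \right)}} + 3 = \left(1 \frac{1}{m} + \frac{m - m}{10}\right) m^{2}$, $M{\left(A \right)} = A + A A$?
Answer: $4048$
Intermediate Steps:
$M{\left(A \right)} = A + A^{2}$
$w{\left(m \right)} = \frac{3}{-3 + m}$ ($w{\left(m \right)} = \frac{3}{-3 + \left(1 \frac{1}{m} + \frac{m - m}{10}\right) m^{2}} = \frac{3}{-3 + \left(\frac{1}{m} + 0 \cdot \frac{1}{10}\right) m^{2}} = \frac{3}{-3 + \left(\frac{1}{m} + 0\right) m^{2}} = \frac{3}{-3 + \frac{m^{2}}{m}} = \frac{3}{-3 + m}$)
$\frac{M{\left(22 \right)}}{w{\left(27 \right)}} = \frac{22 \left(1 + 22\right)}{3 \frac{1}{-3 + 27}} = \frac{22 \cdot 23}{3 \cdot \frac{1}{24}} = \frac{506}{3 \cdot \frac{1}{24}} = 506 \frac{1}{\frac{1}{8}} = 506 \cdot 8 = 4048$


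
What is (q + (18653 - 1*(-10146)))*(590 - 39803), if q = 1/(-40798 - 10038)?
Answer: -57408850087119/50836 ≈ -1.1293e+9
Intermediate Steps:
q = -1/50836 (q = 1/(-50836) = -1/50836 ≈ -1.9671e-5)
(q + (18653 - 1*(-10146)))*(590 - 39803) = (-1/50836 + (18653 - 1*(-10146)))*(590 - 39803) = (-1/50836 + (18653 + 10146))*(-39213) = (-1/50836 + 28799)*(-39213) = (1464025963/50836)*(-39213) = -57408850087119/50836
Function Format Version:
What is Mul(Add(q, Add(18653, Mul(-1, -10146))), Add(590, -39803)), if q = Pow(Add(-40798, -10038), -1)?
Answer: Rational(-57408850087119, 50836) ≈ -1.1293e+9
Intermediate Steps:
q = Rational(-1, 50836) (q = Pow(-50836, -1) = Rational(-1, 50836) ≈ -1.9671e-5)
Mul(Add(q, Add(18653, Mul(-1, -10146))), Add(590, -39803)) = Mul(Add(Rational(-1, 50836), Add(18653, Mul(-1, -10146))), Add(590, -39803)) = Mul(Add(Rational(-1, 50836), Add(18653, 10146)), -39213) = Mul(Add(Rational(-1, 50836), 28799), -39213) = Mul(Rational(1464025963, 50836), -39213) = Rational(-57408850087119, 50836)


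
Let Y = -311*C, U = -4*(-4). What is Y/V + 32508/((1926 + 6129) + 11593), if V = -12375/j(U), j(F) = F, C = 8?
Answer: 296108521/60786000 ≈ 4.8713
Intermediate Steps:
U = 16
V = -12375/16 ≈ -773.44
Y = -2488 (Y = -311*8 = -2488)
Y/V + 32508/((1926 + 6129) + 11593) = -2488/(-12375/16) + 32508/((1926 + 6129) + 11593) = -2488*(-16/12375) + 32508/(8055 + 11593) = 39808/12375 + 32508/19648 = 39808/12375 + 32508*(1/19648) = 39808/12375 + 8127/4912 = 296108521/60786000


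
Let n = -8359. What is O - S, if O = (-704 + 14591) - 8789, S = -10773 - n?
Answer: 7512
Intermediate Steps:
S = -2414 (S = -10773 - 1*(-8359) = -10773 + 8359 = -2414)
O = 5098 (O = 13887 - 8789 = 5098)
O - S = 5098 - 1*(-2414) = 5098 + 2414 = 7512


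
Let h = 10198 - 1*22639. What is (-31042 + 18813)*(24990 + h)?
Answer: -153461721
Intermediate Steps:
h = -12441 (h = 10198 - 22639 = -12441)
(-31042 + 18813)*(24990 + h) = (-31042 + 18813)*(24990 - 12441) = -12229*12549 = -153461721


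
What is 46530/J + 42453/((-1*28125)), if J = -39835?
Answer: -66661589/24896875 ≈ -2.6775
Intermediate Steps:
46530/J + 42453/((-1*28125)) = 46530/(-39835) + 42453/((-1*28125)) = 46530*(-1/39835) + 42453/(-28125) = -9306/7967 + 42453*(-1/28125) = -9306/7967 - 4717/3125 = -66661589/24896875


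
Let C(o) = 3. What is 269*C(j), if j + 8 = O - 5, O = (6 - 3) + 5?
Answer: 807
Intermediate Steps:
O = 8 (O = 3 + 5 = 8)
j = -5 (j = -8 + (8 - 5) = -8 + 3 = -5)
269*C(j) = 269*3 = 807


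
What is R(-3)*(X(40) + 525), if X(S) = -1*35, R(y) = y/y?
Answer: 490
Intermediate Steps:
R(y) = 1
X(S) = -35
R(-3)*(X(40) + 525) = 1*(-35 + 525) = 1*490 = 490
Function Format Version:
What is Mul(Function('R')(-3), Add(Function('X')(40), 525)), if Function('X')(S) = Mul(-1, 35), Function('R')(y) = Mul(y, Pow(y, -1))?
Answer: 490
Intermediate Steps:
Function('R')(y) = 1
Function('X')(S) = -35
Mul(Function('R')(-3), Add(Function('X')(40), 525)) = Mul(1, Add(-35, 525)) = Mul(1, 490) = 490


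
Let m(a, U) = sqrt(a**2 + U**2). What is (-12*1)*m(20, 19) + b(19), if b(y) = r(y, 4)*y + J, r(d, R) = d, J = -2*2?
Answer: 357 - 12*sqrt(761) ≈ 25.965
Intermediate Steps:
J = -4
m(a, U) = sqrt(U**2 + a**2)
b(y) = -4 + y**2 (b(y) = y*y - 4 = y**2 - 4 = -4 + y**2)
(-12*1)*m(20, 19) + b(19) = (-12*1)*sqrt(19**2 + 20**2) + (-4 + 19**2) = -12*sqrt(361 + 400) + (-4 + 361) = -12*sqrt(761) + 357 = 357 - 12*sqrt(761)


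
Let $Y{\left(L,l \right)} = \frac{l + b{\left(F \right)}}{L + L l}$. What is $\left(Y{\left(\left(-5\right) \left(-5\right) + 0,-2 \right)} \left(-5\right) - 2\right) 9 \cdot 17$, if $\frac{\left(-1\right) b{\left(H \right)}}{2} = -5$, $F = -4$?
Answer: $- \frac{306}{5} \approx -61.2$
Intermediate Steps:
$b{\left(H \right)} = 10$ ($b{\left(H \right)} = \left(-2\right) \left(-5\right) = 10$)
$Y{\left(L,l \right)} = \frac{10 + l}{L + L l}$ ($Y{\left(L,l \right)} = \frac{l + 10}{L + L l} = \frac{10 + l}{L + L l}$)
$\left(Y{\left(\left(-5\right) \left(-5\right) + 0,-2 \right)} \left(-5\right) - 2\right) 9 \cdot 17 = \left(\frac{10 - 2}{\left(\left(-5\right) \left(-5\right) + 0\right) \left(1 - 2\right)} \left(-5\right) - 2\right) 9 \cdot 17 = \left(\frac{1}{25 + 0} \frac{1}{-1} \cdot 8 \left(-5\right) - 2\right) 9 \cdot 17 = \left(\frac{1}{25} \left(-1\right) 8 \left(-5\right) - 2\right) 9 \cdot 17 = \left(\left(- \frac{8}{25}\right) \left(-5\right) - 2\right) 9 \cdot 17 = \left(\frac{8}{5} - 2\right) 9 \cdot 17 = \left(- \frac{2}{5}\right) 9 \cdot 17 = \left(- \frac{18}{5}\right) 17 = - \frac{306}{5}$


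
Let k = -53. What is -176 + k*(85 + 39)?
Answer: -6748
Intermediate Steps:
-176 + k*(85 + 39) = -176 - 53*(85 + 39) = -176 - 53*124 = -176 - 6572 = -6748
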